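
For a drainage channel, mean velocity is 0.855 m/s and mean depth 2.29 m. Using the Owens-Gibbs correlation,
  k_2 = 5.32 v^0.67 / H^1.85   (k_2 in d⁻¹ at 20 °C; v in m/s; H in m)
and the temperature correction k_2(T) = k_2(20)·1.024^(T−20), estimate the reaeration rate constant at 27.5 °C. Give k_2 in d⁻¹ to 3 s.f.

k_2 ≈ 1.24 d⁻¹

k_2(20) = 5.32 × 0.855^0.67 / 2.29^1.85 = 5.32 × 0.9004 / 4.631 = 1.034 d⁻¹.
k_2(27.5) = 1.034 × 1.024^(27.5−20) = 1.034 × 1.195 = 1.236 d⁻¹.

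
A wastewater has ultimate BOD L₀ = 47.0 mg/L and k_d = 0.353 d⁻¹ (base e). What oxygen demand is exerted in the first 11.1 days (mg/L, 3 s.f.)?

y_t = L₀(1 − e^(−k_d t)) = 47.0 × (1 − e^(−0.353×11.1))
= 47.0 × (1 − 0.01987) = 47.0 × 0.9801 = 46.07 mg/L.

y ≈ 46.1 mg/L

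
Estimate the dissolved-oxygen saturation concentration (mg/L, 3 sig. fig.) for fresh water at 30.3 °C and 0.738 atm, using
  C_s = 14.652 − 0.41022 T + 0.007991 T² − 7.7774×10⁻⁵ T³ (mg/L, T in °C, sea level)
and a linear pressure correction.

At sea level: C_s = 14.652 − 0.41022×30.3 + 0.007991×30.3² − 7.7774×10⁻⁵×30.3³ = 7.395 mg/L.
Pressure correction: C_s' = 7.395 × 0.738 = 5.458 mg/L.

C_s ≈ 5.46 mg/L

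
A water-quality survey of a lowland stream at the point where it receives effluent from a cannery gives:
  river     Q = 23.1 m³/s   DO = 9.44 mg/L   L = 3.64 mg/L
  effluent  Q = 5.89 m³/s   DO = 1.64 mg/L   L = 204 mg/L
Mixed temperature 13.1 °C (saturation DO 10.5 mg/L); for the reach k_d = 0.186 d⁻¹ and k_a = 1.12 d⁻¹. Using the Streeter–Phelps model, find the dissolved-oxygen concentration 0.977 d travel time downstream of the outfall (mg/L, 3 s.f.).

DO ≈ 5.21 mg/L

Mixed DO = (23.1×9.44 + 5.89×1.64)/(23.1+5.89) = 227.7/28.99 = 7.855 mg/L.
Mixed L₀ = (23.1×3.64 + 5.89×204)/(28.99) = 1286/28.99 = 44.35 mg/L.
Initial deficit D₀ = C_s − DO₀ = 10.5 − 7.855 = 2.645 mg/L.
D(0.977) = [0.186×44.35/(1.12−0.186)](e^(−0.186×0.977) − e^(−1.12×0.977)) + 2.645 e^(−1.12×0.977)
= 8.832 × (0.8338 − 0.3348) + 2.645 × 0.3348 = 5.293 mg/L.
DO = 10.5 − 5.293 = 5.207 mg/L.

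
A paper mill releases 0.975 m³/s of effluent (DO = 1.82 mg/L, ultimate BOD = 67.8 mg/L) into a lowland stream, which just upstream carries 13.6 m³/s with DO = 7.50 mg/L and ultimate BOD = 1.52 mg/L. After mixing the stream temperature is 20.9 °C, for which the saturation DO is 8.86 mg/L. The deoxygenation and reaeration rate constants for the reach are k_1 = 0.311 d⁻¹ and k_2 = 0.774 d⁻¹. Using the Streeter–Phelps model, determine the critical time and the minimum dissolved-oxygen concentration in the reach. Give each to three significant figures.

t_c ≈ 0.736 d; minimum DO ≈ 6.96 mg/L

Mixed DO = (13.6×7.50 + 0.975×1.82)/(13.6+0.975) = 103.8/14.57 = 7.120 mg/L.
Mixed L₀ = (13.6×1.52 + 0.975×67.8)/(14.57) = 86.78/14.57 = 5.954 mg/L.
Initial deficit D₀ = C_s − DO₀ = 8.86 − 7.120 = 1.740 mg/L.
t_c = (1/0.4630) ln[(0.774/0.311)(1 − 1.740×0.4630/(0.311×5.954))] = 2.160 × ln(1.406) = 0.7359 d.
D_c = (0.311/0.774) × 5.954 × e^(−0.311×0.7359) = 0.4018 × 5.954 × 0.7954 = 1.903 mg/L.
Minimum DO = 8.86 − 1.903 = 6.957 mg/L.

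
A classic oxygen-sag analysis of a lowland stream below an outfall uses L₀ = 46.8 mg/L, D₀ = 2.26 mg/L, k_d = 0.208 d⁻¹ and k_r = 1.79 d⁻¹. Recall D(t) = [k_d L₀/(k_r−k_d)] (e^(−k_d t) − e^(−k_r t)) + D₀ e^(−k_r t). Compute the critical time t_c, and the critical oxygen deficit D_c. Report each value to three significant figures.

With k_r/k_d = 8.606 and 1 − D₀(k_r−k_d)/(k_d L₀) = 0.6327,
t_c = ln(8.606 × 0.6327) / (1.79 − 0.208) = ln(5.445) / 1.582 = 1.695/1.582 = 1.071 d.
L(t_c) = L₀ e^(−k_d t_c) = 46.8 × 0.8003 = 37.45 mg/L, and at the critical point k_r D_c = k_d L, so D_c = (0.208/1.79) × 37.45 = 4.352 mg/L.

t_c ≈ 1.07 d; D_c ≈ 4.35 mg/L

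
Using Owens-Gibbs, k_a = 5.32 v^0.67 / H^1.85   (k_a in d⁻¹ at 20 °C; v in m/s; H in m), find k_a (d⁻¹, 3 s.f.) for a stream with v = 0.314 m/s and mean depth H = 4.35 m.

k_a ≈ 0.161 d⁻¹

k_a = 5.32 × 0.314^0.67 / 4.35^1.85 = 5.32 × 0.4602 / 15.18 = 0.1613 d⁻¹.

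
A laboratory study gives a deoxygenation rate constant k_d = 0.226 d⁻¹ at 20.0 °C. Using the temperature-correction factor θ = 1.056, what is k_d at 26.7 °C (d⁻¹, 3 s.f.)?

k_d(T₂) = k_d(T₁) · θ^(T₂−T₁) = 0.226 × 1.056^(26.7−20.0)
= 0.226 × 1.056^6.70 = 0.226 × 1.441 = 0.3256 d⁻¹.

k_d ≈ 0.326 d⁻¹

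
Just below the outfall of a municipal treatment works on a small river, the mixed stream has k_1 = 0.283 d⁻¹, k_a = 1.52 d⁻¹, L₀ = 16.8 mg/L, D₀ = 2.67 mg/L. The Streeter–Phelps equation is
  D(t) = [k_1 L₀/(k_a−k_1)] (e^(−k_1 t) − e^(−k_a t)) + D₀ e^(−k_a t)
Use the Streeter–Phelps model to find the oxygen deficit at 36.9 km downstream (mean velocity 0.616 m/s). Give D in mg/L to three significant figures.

Travel time t = x/v = 36.9 km / (0.616 m/s) = 36900 m / 0.616 m/s = 59900 s = 0.6933 d.
k_1 L₀/(k_a−k_1) = 0.283×16.8/(1.52−0.283) = 4.754/1.237 = 3.843 mg/L.
e^(−k_1 t) = e^(−0.283×0.6933) = 0.8218; e^(−k_a t) = e^(−1.52×0.6933) = 0.3486.
D = 3.843 × (0.8218 − 0.3486) + 2.67 × 0.3486 = 1.819 + 0.9308 = 2.750 mg/L.

D ≈ 2.75 mg/L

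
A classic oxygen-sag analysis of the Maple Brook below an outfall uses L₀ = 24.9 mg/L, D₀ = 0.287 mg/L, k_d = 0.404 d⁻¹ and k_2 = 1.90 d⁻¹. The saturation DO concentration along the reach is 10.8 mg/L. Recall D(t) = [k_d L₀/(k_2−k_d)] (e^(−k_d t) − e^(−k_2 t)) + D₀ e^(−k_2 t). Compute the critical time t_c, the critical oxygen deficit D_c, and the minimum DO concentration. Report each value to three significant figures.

t_c = [1/(k_2−k_d)] ln[(k_2/k_d)(1 − D₀(k_2−k_d)/(k_d L₀))]
= [1/(1.90−0.404)] ln[(1.90/0.404)(1 − 0.287×1.496/(0.404×24.9))]
= (1/1.496) ln[4.703 × 0.9573] = 0.6684 × ln(4.502) = 0.6684 × 1.505 = 1.006 d.
L(t_c) = L₀ e^(−k_d t_c) = 24.9 × 0.6661 = 16.59 mg/L, and at the critical point k_2 D_c = k_d L, so D_c = (0.404/1.90) × 16.59 = 3.527 mg/L.
Minimum DO = C_s − D_c = 10.8 − 3.527 = 7.273 mg/L.

t_c ≈ 1.01 d; D_c ≈ 3.53 mg/L; min DO ≈ 7.27 mg/L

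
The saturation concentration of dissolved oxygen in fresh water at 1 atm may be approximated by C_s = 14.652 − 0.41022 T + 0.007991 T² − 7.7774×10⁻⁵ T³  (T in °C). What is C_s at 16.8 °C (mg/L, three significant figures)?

C_s ≈ 9.65 mg/L

C_s = 14.652 − 0.41022×16.8 + 0.007991×16.8² − 7.7774×10⁻⁵×16.8³ = 9.647 mg/L.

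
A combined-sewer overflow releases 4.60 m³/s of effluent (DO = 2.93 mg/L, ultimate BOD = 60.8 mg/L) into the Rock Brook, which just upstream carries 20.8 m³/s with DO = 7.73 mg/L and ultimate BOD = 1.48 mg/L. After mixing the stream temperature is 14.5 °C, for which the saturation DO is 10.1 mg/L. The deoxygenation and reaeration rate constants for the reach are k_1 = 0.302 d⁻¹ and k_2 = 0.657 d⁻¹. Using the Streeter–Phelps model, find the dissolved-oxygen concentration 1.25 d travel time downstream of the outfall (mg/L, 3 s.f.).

DO ≈ 6.12 mg/L

Mixed DO = (20.8×7.73 + 4.60×2.93)/(20.8+4.60) = 174.3/25.40 = 6.861 mg/L.
Mixed L₀ = (20.8×1.48 + 4.60×60.8)/(25.40) = 310.5/25.40 = 12.22 mg/L.
Initial deficit D₀ = C_s − DO₀ = 10.1 − 6.861 = 3.239 mg/L.
D(1.25) = [0.302×12.22/(0.657−0.302)](e^(−0.302×1.25) − e^(−0.657×1.25)) + 3.239 e^(−0.657×1.25)
= 10.40 × (0.6856 − 0.4399) + 3.239 × 0.4399 = 3.980 mg/L.
DO = 10.1 − 3.980 = 6.120 mg/L.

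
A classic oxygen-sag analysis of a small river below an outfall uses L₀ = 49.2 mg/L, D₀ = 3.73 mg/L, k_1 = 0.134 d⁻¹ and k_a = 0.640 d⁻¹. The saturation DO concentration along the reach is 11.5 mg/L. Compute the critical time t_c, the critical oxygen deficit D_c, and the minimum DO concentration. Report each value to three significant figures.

At the critical point dD/dt = 0, so k_1 L₀ e^(−k_1 t) = k_a D. Substituting D(t) from the Streeter–Phelps equation and solving for t gives
t_c = ln[(k_a/k_1)(1 − D₀(k_a−k_1)/(k_1 L₀))] / (k_a−k_1).
Here k_a−k_1 = 0.5060 d⁻¹ and 1 − D₀(k_a−k_1)/(k_1 L₀) = 1 − 3.73×0.5060/(0.134×49.2) = 0.7137, so
t_c = ln(4.776 × 0.7137) / 0.5060 = 1.226 / 0.5060 = 2.424 d.
D_c = (k_1/k_a) L₀ e^(−k_1 t_c) = (0.134/0.640) × 49.2 × e^(−0.134×2.424) = 0.2094 × 49.2 × 0.7227 = 7.445 mg/L.
Minimum DO = C_s − D_c = 11.5 − 7.445 = 4.055 mg/L.

t_c ≈ 2.42 d; D_c ≈ 7.44 mg/L; min DO ≈ 4.06 mg/L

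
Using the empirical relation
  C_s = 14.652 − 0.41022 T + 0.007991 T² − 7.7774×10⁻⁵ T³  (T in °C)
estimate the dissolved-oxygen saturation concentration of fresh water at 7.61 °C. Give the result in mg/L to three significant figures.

C_s ≈ 12.0 mg/L

C_s = 14.652 − 0.41022×7.61 + 0.007991×7.61² − 7.7774×10⁻⁵×7.61³ = 11.96 mg/L.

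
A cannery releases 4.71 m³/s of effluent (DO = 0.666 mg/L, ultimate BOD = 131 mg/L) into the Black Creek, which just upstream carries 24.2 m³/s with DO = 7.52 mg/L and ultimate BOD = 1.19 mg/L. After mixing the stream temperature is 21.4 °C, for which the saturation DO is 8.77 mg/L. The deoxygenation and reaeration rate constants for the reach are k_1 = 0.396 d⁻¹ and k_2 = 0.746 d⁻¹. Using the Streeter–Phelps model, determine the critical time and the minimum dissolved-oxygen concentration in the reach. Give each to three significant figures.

Mixed DO = (24.2×7.52 + 4.71×0.666)/(24.2+4.71) = 185.1/28.91 = 6.403 mg/L.
Mixed L₀ = (24.2×1.19 + 4.71×131)/(28.91) = 645.8/28.91 = 22.34 mg/L.
Initial deficit D₀ = C_s − DO₀ = 8.77 − 6.403 = 2.367 mg/L.
t_c = (1/0.3500) ln[(0.746/0.396)(1 − 2.367×0.3500/(0.396×22.34))] = 2.857 × ln(1.707) = 1.529 d.
D_c = (0.396/0.746) × 22.34 × e^(−0.396×1.529) = 0.5308 × 22.34 × 0.5459 = 6.473 mg/L.
Minimum DO = 8.77 − 6.473 = 2.297 mg/L.

t_c ≈ 1.53 d; minimum DO ≈ 2.30 mg/L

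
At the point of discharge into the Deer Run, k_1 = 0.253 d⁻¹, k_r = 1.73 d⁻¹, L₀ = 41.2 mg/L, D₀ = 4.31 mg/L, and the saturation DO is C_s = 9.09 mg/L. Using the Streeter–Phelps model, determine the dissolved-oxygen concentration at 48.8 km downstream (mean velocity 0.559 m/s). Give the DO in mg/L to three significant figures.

DO ≈ 4.10 mg/L

Travel time t = x/v = 48.8 km / (0.559 m/s) = 48800 m / 0.559 m/s = 87300 s = 1.010 d.
k_1 L₀/(k_r−k_1) = 0.253×41.2/(1.73−0.253) = 10.42/1.477 = 7.057 mg/L.
e^(−k_1 t) = e^(−0.253×1.010) = 0.7744; e^(−k_r t) = e^(−1.73×1.010) = 0.1741.
D = 7.057 × (0.7744 − 0.1741) + 4.31 × 0.1741 = 4.237 + 0.7505 = 4.987 mg/L.
DO = C_s − D = 9.09 − 4.987 = 4.103 mg/L.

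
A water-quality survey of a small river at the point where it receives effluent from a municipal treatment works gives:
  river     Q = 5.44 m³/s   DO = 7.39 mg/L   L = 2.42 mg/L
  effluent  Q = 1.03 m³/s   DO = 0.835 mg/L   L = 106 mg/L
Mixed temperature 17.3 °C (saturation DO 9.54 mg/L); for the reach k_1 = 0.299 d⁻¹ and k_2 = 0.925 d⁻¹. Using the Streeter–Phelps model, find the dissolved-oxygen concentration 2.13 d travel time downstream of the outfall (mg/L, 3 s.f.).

DO ≈ 5.58 mg/L

Mixed DO = (5.44×7.39 + 1.03×0.835)/(5.44+1.03) = 41.06/6.470 = 6.346 mg/L.
Mixed L₀ = (5.44×2.42 + 1.03×106)/(6.470) = 122.3/6.470 = 18.91 mg/L.
Initial deficit D₀ = C_s − DO₀ = 9.54 − 6.346 = 3.194 mg/L.
D(2.13) = [0.299×18.91/(0.925−0.299)](e^(−0.299×2.13) − e^(−0.925×2.13)) + 3.194 e^(−0.925×2.13)
= 9.032 × (0.5289 − 0.1394) + 3.194 × 0.1394 = 3.963 mg/L.
DO = 9.54 − 3.963 = 5.577 mg/L.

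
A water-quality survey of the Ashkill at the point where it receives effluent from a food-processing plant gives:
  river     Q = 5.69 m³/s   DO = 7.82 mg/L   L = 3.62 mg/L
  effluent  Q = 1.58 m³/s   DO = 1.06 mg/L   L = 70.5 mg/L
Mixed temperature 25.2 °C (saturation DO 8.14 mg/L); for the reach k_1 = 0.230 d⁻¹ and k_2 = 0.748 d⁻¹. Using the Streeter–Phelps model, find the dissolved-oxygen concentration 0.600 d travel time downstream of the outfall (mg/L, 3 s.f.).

Mixed DO = (5.69×7.82 + 1.58×1.06)/(5.69+1.58) = 46.17/7.270 = 6.351 mg/L.
Mixed L₀ = (5.69×3.62 + 1.58×70.5)/(7.270) = 132.0/7.270 = 18.16 mg/L.
Initial deficit D₀ = C_s − DO₀ = 8.14 − 6.351 = 1.789 mg/L.
D(0.600) = [0.230×18.16/(0.748−0.230)](e^(−0.230×0.600) − e^(−0.748×0.600)) + 1.789 e^(−0.748×0.600)
= 8.061 × (0.8711 − 0.6384) + 1.789 × 0.6384 = 3.018 mg/L.
DO = 8.14 − 3.018 = 5.122 mg/L.

DO ≈ 5.12 mg/L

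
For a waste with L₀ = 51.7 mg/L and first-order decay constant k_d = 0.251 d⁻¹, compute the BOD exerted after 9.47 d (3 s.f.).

y ≈ 46.9 mg/L

y_t = L₀(1 − e^(−k_d t)) = 51.7 × (1 − e^(−0.251×9.47))
= 51.7 × (1 − 0.09283) = 51.7 × 0.9072 = 46.90 mg/L.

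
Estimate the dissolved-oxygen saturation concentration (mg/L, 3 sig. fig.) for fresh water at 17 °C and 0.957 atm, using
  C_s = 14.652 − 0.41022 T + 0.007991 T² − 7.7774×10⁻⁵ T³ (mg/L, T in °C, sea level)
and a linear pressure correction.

At sea level: C_s = 14.652 − 0.41022×17 + 0.007991×17² − 7.7774×10⁻⁵×17³ = 9.606 mg/L.
Pressure correction: C_s' = 9.606 × 0.957 = 9.193 mg/L.

C_s ≈ 9.19 mg/L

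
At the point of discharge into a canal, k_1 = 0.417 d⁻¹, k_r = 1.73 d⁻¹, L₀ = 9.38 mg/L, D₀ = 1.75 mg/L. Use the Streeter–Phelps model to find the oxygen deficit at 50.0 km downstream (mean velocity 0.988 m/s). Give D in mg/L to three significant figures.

Travel time t = x/v = 50.0 km / (0.988 m/s) = 50000 m / 0.988 m/s = 50610 s = 0.5857 d.
k_1 L₀/(k_r−k_1) = 0.417×9.38/(1.73−0.417) = 3.911/1.313 = 2.979 mg/L.
e^(−k_1 t) = e^(−0.417×0.5857) = 0.7833; e^(−k_r t) = e^(−1.73×0.5857) = 0.3630.
D = 2.979 × (0.7833 − 0.3630) + 1.75 × 0.3630 = 1.252 + 0.6353 = 1.887 mg/L.

D ≈ 1.89 mg/L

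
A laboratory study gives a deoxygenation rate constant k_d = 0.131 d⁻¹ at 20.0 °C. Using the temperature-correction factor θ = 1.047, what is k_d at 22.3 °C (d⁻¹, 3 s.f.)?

k_d ≈ 0.146 d⁻¹

k_d(T₂) = k_d(T₁) · θ^(T₂−T₁) = 0.131 × 1.047^(22.3−20.0)
= 0.131 × 1.047^2.30 = 0.131 × 1.111 = 0.1456 d⁻¹.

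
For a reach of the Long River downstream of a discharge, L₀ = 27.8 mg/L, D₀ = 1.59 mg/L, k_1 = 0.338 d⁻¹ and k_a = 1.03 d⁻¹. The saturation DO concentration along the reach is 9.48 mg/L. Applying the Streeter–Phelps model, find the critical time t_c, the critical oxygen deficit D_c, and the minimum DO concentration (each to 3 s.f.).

t_c ≈ 1.43 d; D_c ≈ 5.63 mg/L; min DO ≈ 3.85 mg/L

At the critical point dD/dt = 0, so k_1 L₀ e^(−k_1 t) = k_a D. Substituting D(t) from the Streeter–Phelps equation and solving for t gives
t_c = ln[(k_a/k_1)(1 − D₀(k_a−k_1)/(k_1 L₀))] / (k_a−k_1).
Here k_a−k_1 = 0.6920 d⁻¹ and 1 − D₀(k_a−k_1)/(k_1 L₀) = 1 − 1.59×0.6920/(0.338×27.8) = 0.8829, so
t_c = ln(3.047 × 0.8829) / 0.6920 = 0.9897 / 0.6920 = 1.430 d.
D_c = (k_1/k_a) L₀ e^(−k_1 t_c) = (0.338/1.03) × 27.8 × e^(−0.338×1.430) = 0.3282 × 27.8 × 0.6167 = 5.626 mg/L.
Minimum DO = C_s − D_c = 9.48 − 5.626 = 3.854 mg/L.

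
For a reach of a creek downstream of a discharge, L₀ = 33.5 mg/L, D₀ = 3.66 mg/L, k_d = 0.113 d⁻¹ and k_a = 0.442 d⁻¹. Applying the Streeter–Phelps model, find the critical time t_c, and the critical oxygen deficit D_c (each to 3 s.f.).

t_c ≈ 2.98 d; D_c ≈ 6.11 mg/L

With k_a/k_d = 3.912 and 1 − D₀(k_a−k_d)/(k_d L₀) = 0.6819,
t_c = ln(3.912 × 0.6819) / (0.442 − 0.113) = ln(2.667) / 0.3290 = 0.9811/0.3290 = 2.982 d.
D_c = (k_d/k_a) L₀ e^(−k_d t_c) = (0.113/0.442) × 33.5 × e^(−0.113×2.982) = 0.2557 × 33.5 × 0.7139 = 6.115 mg/L.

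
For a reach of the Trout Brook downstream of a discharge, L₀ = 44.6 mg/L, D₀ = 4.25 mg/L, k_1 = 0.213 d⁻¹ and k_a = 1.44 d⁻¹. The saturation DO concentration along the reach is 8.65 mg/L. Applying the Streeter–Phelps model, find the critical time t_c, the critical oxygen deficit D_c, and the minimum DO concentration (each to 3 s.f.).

With k_a/k_1 = 6.761 and 1 − D₀(k_a−k_1)/(k_1 L₀) = 0.4511,
t_c = ln(6.761 × 0.4511) / (1.44 − 0.213) = ln(3.049) / 1.227 = 1.115/1.227 = 0.9087 d.
D_c = (k_1/k_a) L₀ e^(−k_1 t_c) = (0.213/1.44) × 44.6 × e^(−0.213×0.9087) = 0.1479 × 44.6 × 0.8240 = 5.436 mg/L.
Minimum DO = C_s − D_c = 8.65 − 5.436 = 3.214 mg/L.

t_c ≈ 0.909 d; D_c ≈ 5.44 mg/L; min DO ≈ 3.21 mg/L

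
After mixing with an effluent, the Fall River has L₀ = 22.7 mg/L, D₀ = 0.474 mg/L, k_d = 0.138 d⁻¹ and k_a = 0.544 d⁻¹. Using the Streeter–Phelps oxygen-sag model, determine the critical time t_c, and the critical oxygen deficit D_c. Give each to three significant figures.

With k_a/k_d = 3.942 and 1 − D₀(k_a−k_d)/(k_d L₀) = 0.9386,
t_c = ln(3.942 × 0.9386) / (0.544 − 0.138) = ln(3.700) / 0.4060 = 1.308/0.4060 = 3.222 d.
D_c = (k_d/k_a) L₀ e^(−k_d t_c) = (0.138/0.544) × 22.7 × e^(−0.138×3.222) = 0.2537 × 22.7 × 0.6410 = 3.691 mg/L.

t_c ≈ 3.22 d; D_c ≈ 3.69 mg/L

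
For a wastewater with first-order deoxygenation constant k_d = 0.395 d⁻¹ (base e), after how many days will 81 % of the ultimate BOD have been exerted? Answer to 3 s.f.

t ≈ 4.20 d

y/L₀ = 1 − e^(−k_d t) = 0.81 ⇒ e^(−k_d t) = 0.190
t = −ln(0.190) / 0.395 = 1.661 / 0.395 = 4.204 d.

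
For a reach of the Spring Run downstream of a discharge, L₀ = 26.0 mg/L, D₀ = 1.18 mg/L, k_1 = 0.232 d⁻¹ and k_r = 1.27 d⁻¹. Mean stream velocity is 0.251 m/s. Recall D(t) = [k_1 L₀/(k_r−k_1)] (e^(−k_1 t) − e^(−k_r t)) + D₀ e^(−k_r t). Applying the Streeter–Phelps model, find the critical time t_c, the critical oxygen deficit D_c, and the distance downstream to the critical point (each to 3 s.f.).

t_c ≈ 1.42 d; D_c ≈ 3.42 mg/L; x_c ≈ 30.8 km

With k_r/k_1 = 5.474 and 1 − D₀(k_r−k_1)/(k_1 L₀) = 0.7969,
t_c = ln(5.474 × 0.7969) / (1.27 − 0.232) = ln(4.363) / 1.038 = 1.473/1.038 = 1.419 d.
D_c = (k_1/k_r) L₀ e^(−k_1 t_c) = (0.232/1.27) × 26.0 × e^(−0.232×1.419) = 0.1827 × 26.0 × 0.7195 = 3.417 mg/L.
x_c = v t_c = 0.251 m/s × 1.419 d × 86400 s/d = 30780 m ≈ 30.8 km.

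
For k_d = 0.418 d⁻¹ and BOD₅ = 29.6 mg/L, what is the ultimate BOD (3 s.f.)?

L₀ ≈ 33.8 mg/L

BOD₅ = L₀(1 − e^(−5k_d)) ⇒ L₀ = BOD₅ / (1 − e^(−5×0.418))
= 29.6 / (1 − 0.1237) = 29.6 / 0.8763 = 33.78 mg/L.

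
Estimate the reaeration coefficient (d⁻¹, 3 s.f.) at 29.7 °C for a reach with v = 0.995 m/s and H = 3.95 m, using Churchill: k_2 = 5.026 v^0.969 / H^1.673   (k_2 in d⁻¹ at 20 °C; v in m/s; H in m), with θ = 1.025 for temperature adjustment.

k_2 ≈ 0.638 d⁻¹

k_2(20) = 5.026 × 0.995^0.969 / 3.95^1.673 = 5.026 × 0.9952 / 9.957 = 0.5023 d⁻¹.
k_2(29.7) = 0.5023 × 1.025^(29.7−20) = 0.5023 × 1.271 = 0.6383 d⁻¹.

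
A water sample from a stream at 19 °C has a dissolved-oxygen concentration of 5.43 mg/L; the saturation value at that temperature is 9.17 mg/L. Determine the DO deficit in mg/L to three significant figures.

D ≈ 3.74 mg/L

D = C_s − C = 9.17 − 5.43 = 3.74 mg/L.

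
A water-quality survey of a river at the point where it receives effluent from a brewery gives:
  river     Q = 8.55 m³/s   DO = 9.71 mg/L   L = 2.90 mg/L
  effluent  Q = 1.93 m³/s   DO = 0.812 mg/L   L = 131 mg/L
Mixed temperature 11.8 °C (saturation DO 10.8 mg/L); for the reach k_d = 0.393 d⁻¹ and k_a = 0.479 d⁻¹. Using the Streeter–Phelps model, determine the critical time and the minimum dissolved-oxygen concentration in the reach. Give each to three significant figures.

t_c ≈ 2.04 d; minimum DO ≈ 1.04 mg/L

Mixed DO = (8.55×9.71 + 1.93×0.812)/(8.55+1.93) = 84.59/10.48 = 8.071 mg/L.
Mixed L₀ = (8.55×2.90 + 1.93×131)/(10.48) = 277.6/10.48 = 26.49 mg/L.
Initial deficit D₀ = C_s − DO₀ = 10.8 − 8.071 = 2.729 mg/L.
t_c = (1/0.08600) ln[(0.479/0.393)(1 − 2.729×0.08600/(0.393×26.49))] = 11.63 × ln(1.191) = 2.036 d.
D_c = (0.393/0.479) × 26.49 × e^(−0.393×2.036) = 0.8205 × 26.49 × 0.4493 = 9.765 mg/L.
Minimum DO = 10.8 − 9.765 = 1.035 mg/L.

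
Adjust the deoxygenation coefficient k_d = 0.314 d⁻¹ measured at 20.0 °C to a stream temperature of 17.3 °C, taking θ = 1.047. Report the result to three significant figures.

k_d ≈ 0.277 d⁻¹

k_d(T₂) = k_d(T₁) · θ^(T₂−T₁) = 0.314 × 1.047^(17.3−20.0)
= 0.314 × 1.047^-2.70 = 0.314 × 0.8834 = 0.2774 d⁻¹.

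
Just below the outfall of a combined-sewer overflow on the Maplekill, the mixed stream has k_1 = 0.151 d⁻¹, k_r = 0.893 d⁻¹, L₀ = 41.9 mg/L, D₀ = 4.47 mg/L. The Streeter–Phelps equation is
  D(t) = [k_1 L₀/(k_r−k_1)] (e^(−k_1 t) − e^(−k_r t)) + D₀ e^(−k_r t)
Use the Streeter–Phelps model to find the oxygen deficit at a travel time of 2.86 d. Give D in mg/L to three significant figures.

k_1 L₀/(k_r−k_1) = 0.151×41.9/(0.893−0.151) = 6.327/0.7420 = 8.527 mg/L.
e^(−k_1 t) = e^(−0.151×2.860) = 0.6493; e^(−k_r t) = e^(−0.893×2.860) = 0.07777.
D = 8.527 × (0.6493 − 0.07777) + 4.47 × 0.07777 = 4.873 + 0.3476 = 5.221 mg/L.

D ≈ 5.22 mg/L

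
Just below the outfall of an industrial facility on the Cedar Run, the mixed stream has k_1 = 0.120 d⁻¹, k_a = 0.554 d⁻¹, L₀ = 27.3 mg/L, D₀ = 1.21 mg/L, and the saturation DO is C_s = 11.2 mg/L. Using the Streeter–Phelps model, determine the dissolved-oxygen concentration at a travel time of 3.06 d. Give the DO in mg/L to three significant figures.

DO ≈ 7.13 mg/L

k_1 L₀/(k_a−k_1) = 0.120×27.3/(0.554−0.120) = 3.276/0.4340 = 7.548 mg/L.
e^(−k_1 t) = e^(−0.120×3.060) = 0.6927; e^(−k_a t) = e^(−0.554×3.060) = 0.1836.
D = 7.548 × (0.6927 − 0.1836) + 1.21 × 0.1836 = 3.843 + 0.2221 = 4.065 mg/L.
DO = C_s − D = 11.2 − 4.065 = 7.135 mg/L.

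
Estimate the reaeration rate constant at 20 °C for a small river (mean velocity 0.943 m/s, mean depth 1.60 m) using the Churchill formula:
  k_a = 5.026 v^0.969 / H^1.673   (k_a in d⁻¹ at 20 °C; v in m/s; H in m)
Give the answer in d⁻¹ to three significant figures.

k_a ≈ 2.16 d⁻¹

k_a = 5.026 × 0.943^0.969 / 1.60^1.673 = 5.026 × 0.9447 / 2.195 = 2.163 d⁻¹.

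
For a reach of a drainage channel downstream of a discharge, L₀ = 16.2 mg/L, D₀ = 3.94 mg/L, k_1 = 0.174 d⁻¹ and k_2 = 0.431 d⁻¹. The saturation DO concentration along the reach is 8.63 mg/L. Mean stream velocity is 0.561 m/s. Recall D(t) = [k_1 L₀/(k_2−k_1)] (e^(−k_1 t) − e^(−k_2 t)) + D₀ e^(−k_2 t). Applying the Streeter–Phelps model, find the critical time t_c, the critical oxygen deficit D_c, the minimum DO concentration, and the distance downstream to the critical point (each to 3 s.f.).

t_c ≈ 1.80 d; D_c ≈ 4.78 mg/L; min DO ≈ 3.85 mg/L; x_c ≈ 87.1 km

t_c = [1/(k_2−k_1)] ln[(k_2/k_1)(1 − D₀(k_2−k_1)/(k_1 L₀))]
= [1/(0.431−0.174)] ln[(0.431/0.174)(1 − 3.94×0.2570/(0.174×16.2))]
= (1/0.2570) ln[2.477 × 0.6408] = 3.891 × ln(1.587) = 3.891 × 0.4620 = 1.798 d.
D_c = (k_1/k_2) L₀ e^(−k_1 t_c) = (0.174/0.431) × 16.2 × e^(−0.174×1.798) = 0.4037 × 16.2 × 0.7314 = 4.784 mg/L.
Minimum DO = C_s − D_c = 8.63 − 4.784 = 3.846 mg/L.
x_c = v t_c = 0.561 m/s × 1.798 d × 86400 s/d = 87130 m ≈ 87.1 km.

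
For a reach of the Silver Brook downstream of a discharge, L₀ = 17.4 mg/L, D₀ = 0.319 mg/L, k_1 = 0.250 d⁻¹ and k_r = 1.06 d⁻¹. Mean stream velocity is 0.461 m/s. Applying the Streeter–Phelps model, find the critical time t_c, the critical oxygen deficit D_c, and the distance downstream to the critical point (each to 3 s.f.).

t_c ≈ 1.71 d; D_c ≈ 2.68 mg/L; x_c ≈ 68.0 km

With k_r/k_1 = 4.240 and 1 − D₀(k_r−k_1)/(k_1 L₀) = 0.9406,
t_c = ln(4.240 × 0.9406) / (1.06 − 0.250) = ln(3.988) / 0.8100 = 1.383/0.8100 = 1.708 d.
D_c = (k_1/k_r) L₀ e^(−k_1 t_c) = (0.250/1.06) × 17.4 × e^(−0.250×1.708) = 0.2358 × 17.4 × 0.6525 = 2.678 mg/L.
x_c = v t_c = 0.461 m/s × 1.708 d × 86400 s/d = 68020 m ≈ 68.0 km.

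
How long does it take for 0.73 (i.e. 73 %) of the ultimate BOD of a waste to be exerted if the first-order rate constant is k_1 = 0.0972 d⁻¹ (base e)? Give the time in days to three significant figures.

t ≈ 13.5 d

y/L₀ = 1 − e^(−k_1 t) = 0.73 ⇒ e^(−k_1 t) = 0.270
t = −ln(0.270) / 0.0972 = 1.309 / 0.0972 = 13.47 d.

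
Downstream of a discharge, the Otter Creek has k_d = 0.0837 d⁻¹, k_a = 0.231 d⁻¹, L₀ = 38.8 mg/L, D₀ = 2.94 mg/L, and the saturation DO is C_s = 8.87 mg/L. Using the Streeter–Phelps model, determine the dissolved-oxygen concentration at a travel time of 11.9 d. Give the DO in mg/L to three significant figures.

k_d L₀/(k_a−k_d) = 0.0837×38.8/(0.231−0.0837) = 3.248/0.1473 = 22.05 mg/L.
e^(−k_d t) = e^(−0.0837×11.90) = 0.3693; e^(−k_a t) = e^(−0.231×11.90) = 0.06400.
D = 22.05 × (0.3693 − 0.06400) + 2.94 × 0.06400 = 6.732 + 0.1882 = 6.920 mg/L.
DO = C_s − D = 8.87 − 6.920 = 1.950 mg/L.

DO ≈ 1.95 mg/L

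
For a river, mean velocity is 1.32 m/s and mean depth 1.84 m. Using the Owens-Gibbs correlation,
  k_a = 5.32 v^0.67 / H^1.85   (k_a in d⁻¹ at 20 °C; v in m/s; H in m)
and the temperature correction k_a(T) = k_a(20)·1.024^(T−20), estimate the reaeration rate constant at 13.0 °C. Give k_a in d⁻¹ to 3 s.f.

k_a ≈ 1.76 d⁻¹

k_a(20) = 5.32 × 1.32^0.67 / 1.84^1.85 = 5.32 × 1.204 / 3.090 = 2.074 d⁻¹.
k_a(13.0) = 2.074 × 1.024^(13.0−20) = 2.074 × 0.8470 = 1.757 d⁻¹.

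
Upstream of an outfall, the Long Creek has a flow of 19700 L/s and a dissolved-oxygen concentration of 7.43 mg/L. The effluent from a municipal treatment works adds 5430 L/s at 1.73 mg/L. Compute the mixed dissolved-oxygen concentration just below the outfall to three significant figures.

Flow-weighted mixing: C = (Q_r C_r + Q_w C_w)/(Q_r + Q_w)
= (19700×7.43 + 5430×1.73)/(19700 + 5430) = 155800/25130 = 6.198 mg/L.

6.20 mg/L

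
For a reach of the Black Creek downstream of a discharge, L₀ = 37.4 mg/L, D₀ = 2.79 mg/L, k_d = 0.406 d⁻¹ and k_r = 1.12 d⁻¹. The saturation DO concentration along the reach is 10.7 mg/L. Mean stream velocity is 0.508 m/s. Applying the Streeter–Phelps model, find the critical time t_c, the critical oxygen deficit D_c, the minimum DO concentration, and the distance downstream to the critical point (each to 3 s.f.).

t_c ≈ 1.22 d; D_c ≈ 8.25 mg/L; min DO ≈ 2.45 mg/L; x_c ≈ 53.7 km

At the critical point dD/dt = 0, so k_d L₀ e^(−k_d t) = k_r D. Substituting D(t) from the Streeter–Phelps equation and solving for t gives
t_c = ln[(k_r/k_d)(1 − D₀(k_r−k_d)/(k_d L₀))] / (k_r−k_d).
Here k_r−k_d = 0.7140 d⁻¹ and 1 − D₀(k_r−k_d)/(k_d L₀) = 1 − 2.79×0.7140/(0.406×37.4) = 0.8688, so
t_c = ln(2.759 × 0.8688) / 0.7140 = 0.8741 / 0.7140 = 1.224 d.
L(t_c) = L₀ e^(−k_d t_c) = 37.4 × 0.6083 = 22.75 mg/L, and at the critical point k_r D_c = k_d L, so D_c = (0.406/1.12) × 22.75 = 8.247 mg/L.
Minimum DO = C_s − D_c = 10.7 − 8.247 = 2.453 mg/L.
x_c = v t_c = 0.508 m/s × 1.224 d × 86400 s/d = 53730 m ≈ 53.7 km.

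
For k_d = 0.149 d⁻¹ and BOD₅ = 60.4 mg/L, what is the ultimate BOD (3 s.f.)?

BOD₅ = L₀(1 − e^(−5k_d)) ⇒ L₀ = BOD₅ / (1 − e^(−5×0.149))
= 60.4 / (1 − 0.4747) = 60.4 / 0.5253 = 115.0 mg/L.

L₀ ≈ 115 mg/L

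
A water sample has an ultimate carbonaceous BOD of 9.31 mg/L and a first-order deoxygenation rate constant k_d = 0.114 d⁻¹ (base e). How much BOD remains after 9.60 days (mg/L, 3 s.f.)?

L ≈ 3.12 mg/L

L_t = L₀ e^(−k_d t) = 9.31 × e^(−0.114×9.60) = 9.31 × 0.3347 = 3.116 mg/L.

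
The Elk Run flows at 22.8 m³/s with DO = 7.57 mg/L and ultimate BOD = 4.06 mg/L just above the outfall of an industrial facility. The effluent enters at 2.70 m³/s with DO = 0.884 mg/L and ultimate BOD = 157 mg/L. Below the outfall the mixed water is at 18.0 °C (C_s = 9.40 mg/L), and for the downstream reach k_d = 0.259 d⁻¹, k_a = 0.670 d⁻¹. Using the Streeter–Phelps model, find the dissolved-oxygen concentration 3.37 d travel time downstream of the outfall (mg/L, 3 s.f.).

Mixed DO = (22.8×7.57 + 2.70×0.884)/(22.8+2.70) = 175.0/25.50 = 6.862 mg/L.
Mixed L₀ = (22.8×4.06 + 2.70×157)/(25.50) = 516.5/25.50 = 20.25 mg/L.
Initial deficit D₀ = C_s − DO₀ = 9.40 − 6.862 = 2.538 mg/L.
D(3.37) = [0.259×20.25/(0.670−0.259)](e^(−0.259×3.37) − e^(−0.670×3.37)) + 2.538 e^(−0.670×3.37)
= 12.76 × (0.4178 − 0.1046) + 2.538 × 0.1046 = 4.263 mg/L.
DO = 9.40 − 4.263 = 5.137 mg/L.

DO ≈ 5.14 mg/L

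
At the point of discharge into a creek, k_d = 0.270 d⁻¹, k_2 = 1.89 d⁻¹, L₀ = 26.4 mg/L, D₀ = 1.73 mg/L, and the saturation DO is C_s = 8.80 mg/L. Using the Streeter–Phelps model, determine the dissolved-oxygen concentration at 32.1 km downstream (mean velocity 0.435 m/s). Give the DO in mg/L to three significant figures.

Travel time t = x/v = 32.1 km / (0.435 m/s) = 32100 m / 0.435 m/s = 73790 s = 0.8541 d.
k_d L₀/(k_2−k_d) = 0.270×26.4/(1.89−0.270) = 7.128/1.620 = 4.400 mg/L.
e^(−k_d t) = e^(−0.270×0.8541) = 0.7941; e^(−k_2 t) = e^(−1.89×0.8541) = 0.1990.
D = 4.400 × (0.7941 − 0.1990) + 1.73 × 0.1990 = 2.618 + 0.3443 = 2.962 mg/L.
DO = C_s − D = 8.80 − 2.962 = 5.838 mg/L.

DO ≈ 5.84 mg/L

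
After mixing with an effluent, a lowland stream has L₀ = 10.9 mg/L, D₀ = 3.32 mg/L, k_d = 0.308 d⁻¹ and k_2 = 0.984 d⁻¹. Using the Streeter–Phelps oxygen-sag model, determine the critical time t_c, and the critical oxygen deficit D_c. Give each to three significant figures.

t_c ≈ 0.0849 d; D_c ≈ 3.32 mg/L

At the critical point dD/dt = 0, so k_d L₀ e^(−k_d t) = k_2 D. Substituting D(t) from the Streeter–Phelps equation and solving for t gives
t_c = ln[(k_2/k_d)(1 − D₀(k_2−k_d)/(k_d L₀))] / (k_2−k_d).
Here k_2−k_d = 0.6760 d⁻¹ and 1 − D₀(k_2−k_d)/(k_d L₀) = 1 − 3.32×0.6760/(0.308×10.9) = 0.3315, so
t_c = ln(3.195 × 0.3315) / 0.6760 = 0.05737 / 0.6760 = 0.08487 d.
L(t_c) = L₀ e^(−k_d t_c) = 10.9 × 0.9742 = 10.62 mg/L, and at the critical point k_2 D_c = k_d L, so D_c = (0.308/0.984) × 10.62 = 3.324 mg/L.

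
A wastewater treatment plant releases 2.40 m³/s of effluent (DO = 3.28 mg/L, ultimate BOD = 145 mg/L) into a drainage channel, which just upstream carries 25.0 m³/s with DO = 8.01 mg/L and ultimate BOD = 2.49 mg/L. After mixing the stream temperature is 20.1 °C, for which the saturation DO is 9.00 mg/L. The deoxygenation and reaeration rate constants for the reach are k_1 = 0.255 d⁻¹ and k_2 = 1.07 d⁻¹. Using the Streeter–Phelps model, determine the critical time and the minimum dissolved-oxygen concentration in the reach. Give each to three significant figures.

Mixed DO = (25.0×8.01 + 2.40×3.28)/(25.0+2.40) = 208.1/27.40 = 7.596 mg/L.
Mixed L₀ = (25.0×2.49 + 2.40×145)/(27.40) = 410.2/27.40 = 14.97 mg/L.
Initial deficit D₀ = C_s − DO₀ = 9.00 − 7.596 = 1.404 mg/L.
t_c = (1/0.8150) ln[(1.07/0.255)(1 − 1.404×0.8150/(0.255×14.97))] = 1.227 × ln(2.938) = 1.322 d.
D_c = (0.255/1.07) × 14.97 × e^(−0.255×1.322) = 0.2383 × 14.97 × 0.7137 = 2.547 mg/L.
Minimum DO = 9.00 − 2.547 = 6.453 mg/L.

t_c ≈ 1.32 d; minimum DO ≈ 6.45 mg/L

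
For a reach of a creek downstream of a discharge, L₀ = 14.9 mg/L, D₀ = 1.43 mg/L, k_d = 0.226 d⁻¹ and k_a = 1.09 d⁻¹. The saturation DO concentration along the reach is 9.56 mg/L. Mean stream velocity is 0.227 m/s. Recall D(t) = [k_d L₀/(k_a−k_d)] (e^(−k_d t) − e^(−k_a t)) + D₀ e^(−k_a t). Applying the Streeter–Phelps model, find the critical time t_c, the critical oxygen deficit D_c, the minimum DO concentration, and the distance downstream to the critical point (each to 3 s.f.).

t_c = [1/(k_a−k_d)] ln[(k_a/k_d)(1 − D₀(k_a−k_d)/(k_d L₀))]
= [1/(1.09−0.226)] ln[(1.09/0.226)(1 − 1.43×0.8640/(0.226×14.9))]
= (1/0.8640) ln[4.823 × 0.6331] = 1.157 × ln(3.053) = 1.157 × 1.116 = 1.292 d.
L(t_c) = L₀ e^(−k_d t_c) = 14.9 × 0.7468 = 11.13 mg/L, and at the critical point k_a D_c = k_d L, so D_c = (0.226/1.09) × 11.13 = 2.307 mg/L.
Minimum DO = C_s − D_c = 9.56 − 2.307 = 7.253 mg/L.
x_c = v t_c = 0.227 m/s × 1.292 d × 86400 s/d = 25340 m ≈ 25.3 km.

t_c ≈ 1.29 d; D_c ≈ 2.31 mg/L; min DO ≈ 7.25 mg/L; x_c ≈ 25.3 km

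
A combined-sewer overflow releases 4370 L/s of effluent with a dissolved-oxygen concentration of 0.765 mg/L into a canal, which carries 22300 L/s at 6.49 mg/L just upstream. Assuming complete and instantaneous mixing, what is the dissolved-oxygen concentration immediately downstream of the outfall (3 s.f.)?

Flow-weighted mixing: C = (Q_r C_r + Q_w C_w)/(Q_r + Q_w)
= (22300×6.49 + 4370×0.765)/(22300 + 4370) = 148100/26670 = 5.552 mg/L.

5.55 mg/L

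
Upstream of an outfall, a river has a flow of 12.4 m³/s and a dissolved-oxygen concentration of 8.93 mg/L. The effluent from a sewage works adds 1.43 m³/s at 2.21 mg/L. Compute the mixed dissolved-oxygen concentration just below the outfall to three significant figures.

8.24 mg/L

Flow-weighted mixing: C = (Q_r C_r + Q_w C_w)/(Q_r + Q_w)
= (12.4×8.93 + 1.43×2.21)/(12.4 + 1.43) = 113.9/13.83 = 8.235 mg/L.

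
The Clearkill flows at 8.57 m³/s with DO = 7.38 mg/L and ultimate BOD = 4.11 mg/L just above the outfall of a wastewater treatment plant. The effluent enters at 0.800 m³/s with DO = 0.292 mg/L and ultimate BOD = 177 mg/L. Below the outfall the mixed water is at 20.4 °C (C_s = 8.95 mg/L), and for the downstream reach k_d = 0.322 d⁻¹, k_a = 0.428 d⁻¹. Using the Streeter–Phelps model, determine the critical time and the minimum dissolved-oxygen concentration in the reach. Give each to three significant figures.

Mixed DO = (8.57×7.38 + 0.800×0.292)/(8.57+0.800) = 63.48/9.370 = 6.775 mg/L.
Mixed L₀ = (8.57×4.11 + 0.800×177)/(9.370) = 176.8/9.370 = 18.87 mg/L.
Initial deficit D₀ = C_s − DO₀ = 8.95 − 6.775 = 2.175 mg/L.
t_c = (1/0.1060) ln[(0.428/0.322)(1 − 2.175×0.1060/(0.322×18.87))] = 9.434 × ln(1.279) = 2.320 d.
D_c = (0.322/0.428) × 18.87 × e^(−0.322×2.320) = 0.7523 × 18.87 × 0.4738 = 6.727 mg/L.
Minimum DO = 8.95 − 6.727 = 2.223 mg/L.

t_c ≈ 2.32 d; minimum DO ≈ 2.22 mg/L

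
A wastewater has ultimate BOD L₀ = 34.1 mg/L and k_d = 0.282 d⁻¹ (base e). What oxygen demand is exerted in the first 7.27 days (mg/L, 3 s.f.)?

y ≈ 29.7 mg/L

y_t = L₀(1 − e^(−k_d t)) = 34.1 × (1 − e^(−0.282×7.27))
= 34.1 × (1 − 0.1287) = 34.1 × 0.8713 = 29.71 mg/L.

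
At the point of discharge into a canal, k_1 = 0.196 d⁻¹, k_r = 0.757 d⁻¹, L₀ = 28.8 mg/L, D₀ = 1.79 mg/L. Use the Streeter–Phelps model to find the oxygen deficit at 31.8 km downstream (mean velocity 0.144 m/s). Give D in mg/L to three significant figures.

D ≈ 4.90 mg/L

Travel time t = x/v = 31.8 km / (0.144 m/s) = 31800 m / 0.144 m/s = 220800 s = 2.556 d.
k_1 L₀/(k_r−k_1) = 0.196×28.8/(0.757−0.196) = 5.645/0.5610 = 10.06 mg/L.
e^(−k_1 t) = e^(−0.196×2.556) = 0.6059; e^(−k_r t) = e^(−0.757×2.556) = 0.1444.
D = 10.06 × (0.6059 − 0.1444) + 1.79 × 0.1444 = 4.644 + 0.2586 = 4.902 mg/L.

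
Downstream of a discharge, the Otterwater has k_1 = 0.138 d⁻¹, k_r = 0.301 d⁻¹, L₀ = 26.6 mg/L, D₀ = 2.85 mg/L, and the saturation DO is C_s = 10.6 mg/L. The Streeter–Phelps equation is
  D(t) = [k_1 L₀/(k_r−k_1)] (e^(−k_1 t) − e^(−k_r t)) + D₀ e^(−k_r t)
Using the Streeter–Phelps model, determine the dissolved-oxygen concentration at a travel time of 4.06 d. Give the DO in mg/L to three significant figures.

DO ≈ 3.54 mg/L

k_1 L₀/(k_r−k_1) = 0.138×26.6/(0.301−0.138) = 3.671/0.1630 = 22.52 mg/L.
e^(−k_1 t) = e^(−0.138×4.060) = 0.5710; e^(−k_r t) = e^(−0.301×4.060) = 0.2946.
D = 22.52 × (0.5710 − 0.2946) + 2.85 × 0.2946 = 6.225 + 0.8397 = 7.065 mg/L.
DO = C_s − D = 10.6 − 7.065 = 3.535 mg/L.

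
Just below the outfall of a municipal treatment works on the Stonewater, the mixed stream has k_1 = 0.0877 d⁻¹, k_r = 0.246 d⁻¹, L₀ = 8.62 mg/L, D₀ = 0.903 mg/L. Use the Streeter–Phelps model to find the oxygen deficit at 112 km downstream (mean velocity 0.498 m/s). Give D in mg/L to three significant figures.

D ≈ 1.76 mg/L

Travel time t = x/v = 112 km / (0.498 m/s) = 112000 m / 0.498 m/s = 224900 s = 2.603 d.
k_1 L₀/(k_r−k_1) = 0.0877×8.62/(0.246−0.0877) = 0.7560/0.1583 = 4.776 mg/L.
e^(−k_1 t) = e^(−0.0877×2.603) = 0.7959; e^(−k_r t) = e^(−0.246×2.603) = 0.5271.
D = 4.776 × (0.7959 − 0.5271) + 0.903 × 0.5271 = 1.284 + 0.4760 = 1.760 mg/L.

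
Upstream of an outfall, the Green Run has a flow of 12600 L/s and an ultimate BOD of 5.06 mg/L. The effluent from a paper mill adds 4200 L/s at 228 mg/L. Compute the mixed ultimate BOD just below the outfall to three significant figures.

60.8 mg/L

Flow-weighted mixing: C = (Q_r C_r + Q_w C_w)/(Q_r + Q_w)
= (12600×5.06 + 4200×228)/(12600 + 4200) = 1.021×10^6/16800 = 60.80 mg/L.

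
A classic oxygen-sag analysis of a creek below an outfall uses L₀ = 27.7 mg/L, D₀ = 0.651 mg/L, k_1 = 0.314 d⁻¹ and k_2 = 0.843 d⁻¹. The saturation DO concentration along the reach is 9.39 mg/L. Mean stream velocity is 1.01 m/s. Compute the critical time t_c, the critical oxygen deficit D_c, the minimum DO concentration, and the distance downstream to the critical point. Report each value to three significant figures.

t_c = [1/(k_2−k_1)] ln[(k_2/k_1)(1 − D₀(k_2−k_1)/(k_1 L₀))]
= [1/(0.843−0.314)] ln[(0.843/0.314)(1 − 0.651×0.5290/(0.314×27.7))]
= (1/0.5290) ln[2.685 × 0.9604] = 1.890 × ln(2.578) = 1.890 × 0.9472 = 1.791 d.
L(t_c) = L₀ e^(−k_1 t_c) = 27.7 × 0.5699 = 15.79 mg/L, and at the critical point k_2 D_c = k_1 L, so D_c = (0.314/0.843) × 15.79 = 5.880 mg/L.
Minimum DO = C_s − D_c = 9.39 − 5.880 = 3.510 mg/L.
x_c = v t_c = 1.01 m/s × 1.791 d × 86400 s/d = 156200 m ≈ 156 km.

t_c ≈ 1.79 d; D_c ≈ 5.88 mg/L; min DO ≈ 3.51 mg/L; x_c ≈ 156 km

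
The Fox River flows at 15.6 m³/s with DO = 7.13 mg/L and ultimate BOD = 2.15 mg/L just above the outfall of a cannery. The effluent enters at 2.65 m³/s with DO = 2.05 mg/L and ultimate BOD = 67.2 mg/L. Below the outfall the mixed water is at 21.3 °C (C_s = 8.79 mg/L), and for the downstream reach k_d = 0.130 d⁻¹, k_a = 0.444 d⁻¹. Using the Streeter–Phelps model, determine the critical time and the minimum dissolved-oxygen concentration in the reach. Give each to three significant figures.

Mixed DO = (15.6×7.13 + 2.65×2.05)/(15.6+2.65) = 116.7/18.25 = 6.392 mg/L.
Mixed L₀ = (15.6×2.15 + 2.65×67.2)/(18.25) = 211.6/18.25 = 11.60 mg/L.
Initial deficit D₀ = C_s − DO₀ = 8.79 − 6.392 = 2.398 mg/L.
t_c = (1/0.3140) ln[(0.444/0.130)(1 − 2.398×0.3140/(0.130×11.60))] = 3.185 × ln(1.710) = 1.708 d.
D_c = (0.130/0.444) × 11.60 × e^(−0.130×1.708) = 0.2928 × 11.60 × 0.8009 = 2.719 mg/L.
Minimum DO = 8.79 − 2.719 = 6.071 mg/L.

t_c ≈ 1.71 d; minimum DO ≈ 6.07 mg/L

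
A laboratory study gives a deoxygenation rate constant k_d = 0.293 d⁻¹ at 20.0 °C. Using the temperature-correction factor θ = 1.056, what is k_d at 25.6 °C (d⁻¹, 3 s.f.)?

k_d(T₂) = k_d(T₁) · θ^(T₂−T₁) = 0.293 × 1.056^(25.6−20.0)
= 0.293 × 1.056^5.60 = 0.293 × 1.357 = 0.3975 d⁻¹.

k_d ≈ 0.398 d⁻¹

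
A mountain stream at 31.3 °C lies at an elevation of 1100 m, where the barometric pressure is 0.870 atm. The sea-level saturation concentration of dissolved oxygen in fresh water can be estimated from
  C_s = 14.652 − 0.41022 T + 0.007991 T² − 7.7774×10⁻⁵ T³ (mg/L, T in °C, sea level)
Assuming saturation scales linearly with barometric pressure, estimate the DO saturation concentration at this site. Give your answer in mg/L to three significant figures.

C_s ≈ 6.31 mg/L

At sea level: C_s = 14.652 − 0.41022×31.3 + 0.007991×31.3² − 7.7774×10⁻⁵×31.3³ = 7.256 mg/L.
Pressure correction: C_s' = 7.256 × 0.870 = 6.313 mg/L.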